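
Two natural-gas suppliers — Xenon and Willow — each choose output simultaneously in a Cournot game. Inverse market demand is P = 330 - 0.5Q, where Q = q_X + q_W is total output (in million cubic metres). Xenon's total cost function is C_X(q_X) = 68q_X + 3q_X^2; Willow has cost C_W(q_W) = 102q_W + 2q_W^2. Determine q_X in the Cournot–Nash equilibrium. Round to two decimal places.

34.42

Xenon's profit: π_X = (330 - 0.5Q)q_X - (68q_X + 3q_X²). Setting ∂π_X/∂q_X = 0: 262 - 7q_X - (1/2)(q_W) = 0.
Willow's profit: π_W = (330 - 0.5Q)q_W - (102q_W + 2q_W²). Setting ∂π_W/∂q_W = 0: 228 - 5q_W - (1/2)(q_X) = 0.
Rearranging gives the reaction functions q_X = (262 - (1/2)q_W)/7 and q_W = (228 - (1/2)q_X)/5.
Substituting one into the other gives q_X = 34.4173 and q_W = 42.1583.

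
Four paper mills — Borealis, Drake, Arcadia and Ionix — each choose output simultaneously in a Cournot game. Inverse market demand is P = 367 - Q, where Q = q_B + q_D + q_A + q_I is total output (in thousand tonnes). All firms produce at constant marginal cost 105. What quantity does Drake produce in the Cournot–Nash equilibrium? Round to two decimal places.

Each firm earns π_i = (367 - Q)q_i - 105q_i.
Setting ∂π_i/∂q_i = 0 with rivals' quantities fixed: 262 - 2q_i - Σ_{j≠i} q_j = 0.
By symmetry each firm produces the same amount; substituting Σ_{j≠i} q_j = 3q_i yields q_i = 262/5.

52.40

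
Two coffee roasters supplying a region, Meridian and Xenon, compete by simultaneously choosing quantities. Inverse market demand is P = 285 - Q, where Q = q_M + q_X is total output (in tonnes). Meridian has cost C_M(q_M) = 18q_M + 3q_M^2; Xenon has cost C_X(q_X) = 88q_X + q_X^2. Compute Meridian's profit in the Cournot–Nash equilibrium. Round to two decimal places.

Meridian's profit: π_M = (285 - Q)q_M - (18q_M + 3q_M²). Setting ∂π_M/∂q_M = 0: 267 - 8q_M - (q_X) = 0.
Xenon's profit: π_X = (285 - Q)q_X - (88q_X + q_X²). Setting ∂π_X/∂q_X = 0: 197 - 4q_X - (q_M) = 0.
Best responses: q_M = (267 - q_X)/8, q_X = (197 - q_M)/4.
Solving the pair: q_M = 871/31, q_X = 1309/31.
Price P = 285 - 70.3226 = 214.6774.
Meridian's profit: 214.6774·(871/31) - 18·(871/31) - 3(871/31)² = 3157.7149.

3157.71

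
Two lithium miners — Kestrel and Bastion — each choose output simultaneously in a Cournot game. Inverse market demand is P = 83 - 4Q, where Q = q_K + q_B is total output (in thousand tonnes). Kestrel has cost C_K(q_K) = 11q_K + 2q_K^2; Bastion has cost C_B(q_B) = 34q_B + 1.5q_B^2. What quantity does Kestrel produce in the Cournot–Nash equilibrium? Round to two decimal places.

Kestrel's profit: π_K = (83 - 4Q)q_K - (11q_K + 2q_K²). Setting ∂π_K/∂q_K = 0: 72 - 12q_K - 4(q_B) = 0.
Bastion's first-order condition: 49 - 11q_B - 4(q_K) = 0.
Rearranging gives the reaction functions q_K = (72 - 4q_B)/12 and q_B = (49 - 4q_K)/11.
Substituting one into the other gives q_K = 149/29 and q_B = 75/29.

5.14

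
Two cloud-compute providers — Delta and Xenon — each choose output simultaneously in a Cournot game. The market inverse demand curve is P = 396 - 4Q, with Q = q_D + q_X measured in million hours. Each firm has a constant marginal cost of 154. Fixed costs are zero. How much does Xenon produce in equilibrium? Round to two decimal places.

A representative firm's profit is π_i = q_i(396 - 4Q) - 154q_i.
First-order condition (treating rivals' output as given): 242 - 8q_i - 4q_j = 0.
With identical firms every q_j equals q_i, so q_j = q_i and 242 = 12q_i, giving q_i = 121/6.

20.17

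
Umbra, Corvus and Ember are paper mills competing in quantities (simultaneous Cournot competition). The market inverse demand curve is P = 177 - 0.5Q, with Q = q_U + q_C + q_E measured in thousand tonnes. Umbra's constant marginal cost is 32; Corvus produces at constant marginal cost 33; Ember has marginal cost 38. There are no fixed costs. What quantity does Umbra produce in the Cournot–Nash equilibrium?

Umbra's profit: π_U = (177 - 0.5Q)q_U - (32q_U). Setting ∂π_U/∂q_U = 0: 145 - q_U - (1/2)(q_C + q_E) = 0.
Corvus's profit: π_C = (177 - 0.5Q)q_C - (33q_C). Setting ∂π_C/∂q_C = 0: 144 - q_C - (1/2)(q_U + q_E) = 0.
Ember's first-order condition: 139 - q_E - (1/2)(q_U + q_C) = 0.
Summing all 3 equations gives 428 − 2Q = 0, hence Q = 214.
Back-substituting: q_U = (145 − 107)/(1/2) = 76, q_C = (144 − 107)/(1/2) = 74, q_E = (139 − 107)/(1/2) = 64.

76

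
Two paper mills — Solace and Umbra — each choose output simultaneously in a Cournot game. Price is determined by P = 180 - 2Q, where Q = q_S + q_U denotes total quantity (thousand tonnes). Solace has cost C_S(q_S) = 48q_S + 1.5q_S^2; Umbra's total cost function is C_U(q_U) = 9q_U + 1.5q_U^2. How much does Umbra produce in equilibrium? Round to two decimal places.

Solace's profit: π_S = (180 - 2Q)q_S - (48q_S + (3/2)q_S²). Setting ∂π_S/∂q_S = 0: 132 - 7q_S - 2(q_U) = 0.
Umbra's profit: π_U = (180 - 2Q)q_U - (9q_U + (3/2)q_U²). Setting ∂π_U/∂q_U = 0: 171 - 7q_U - 2(q_S) = 0.
Rearranging gives the reaction functions q_S = (132 - 2q_U)/7 and q_U = (171 - 2q_S)/7.
Substituting one into the other gives q_S = 194/15 and q_U = 311/15.

20.73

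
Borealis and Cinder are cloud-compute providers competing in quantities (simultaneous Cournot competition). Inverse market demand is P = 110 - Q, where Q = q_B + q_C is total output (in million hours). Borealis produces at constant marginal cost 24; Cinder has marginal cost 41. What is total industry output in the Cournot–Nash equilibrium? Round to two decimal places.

51.67

Borealis's profit: π_B = (110 - Q)q_B - (24q_B). Setting ∂π_B/∂q_B = 0: 86 - 2q_B - (q_C) = 0.
Cinder's first-order condition: 69 - 2q_C - (q_B) = 0.
Best responses: q_B = (86 - q_C)/2, q_C = (69 - q_B)/2.
Solving the pair: q_B = 103/3, q_C = 52/3.
Total output Q = 103/3 + 52/3 = 155/3.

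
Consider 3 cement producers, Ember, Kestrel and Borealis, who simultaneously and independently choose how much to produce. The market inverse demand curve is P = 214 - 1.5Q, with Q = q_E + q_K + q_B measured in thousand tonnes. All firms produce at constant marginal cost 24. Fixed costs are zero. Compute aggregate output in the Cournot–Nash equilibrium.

95

Each firm earns π_i = (214 - 1.5Q)q_i - 24q_i.
First-order condition (treating rivals' output as given): 190 - 3q_i - (3/2)·Σ_{j≠i} q_j = 0.
With identical firms every q_j equals q_i, so Σ_{j≠i} q_j = 2q_i and 190 = 6q_i, giving q_i = 95/3.
Total output Q = 95/3 + 95/3 + 95/3 = 95.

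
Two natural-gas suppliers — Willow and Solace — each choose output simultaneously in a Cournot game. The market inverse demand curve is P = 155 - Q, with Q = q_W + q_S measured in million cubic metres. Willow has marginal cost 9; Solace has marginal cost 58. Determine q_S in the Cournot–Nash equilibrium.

Willow's profit: π_W = (155 - Q)q_W - (9q_W). Setting ∂π_W/∂q_W = 0: 146 - 2q_W - (q_S) = 0.
Solace's profit: π_S = (155 - Q)q_S - (58q_S). Setting ∂π_S/∂q_S = 0: 97 - 2q_S - (q_W) = 0.
Rearranging gives the reaction functions q_W = (146 - q_S)/2 and q_S = (97 - q_W)/2.
Solving the pair: q_W = 65, q_S = 16.

16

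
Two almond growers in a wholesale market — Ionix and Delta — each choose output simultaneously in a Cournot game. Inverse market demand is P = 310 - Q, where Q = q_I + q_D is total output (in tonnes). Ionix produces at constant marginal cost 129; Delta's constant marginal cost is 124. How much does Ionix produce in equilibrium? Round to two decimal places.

Ionix's profit: π_I = (310 - Q)q_I - (129q_I). Setting ∂π_I/∂q_I = 0: 181 - 2q_I - (q_D) = 0.
Delta's profit: π_D = (310 - Q)q_D - (124q_D). Setting ∂π_D/∂q_D = 0: 186 - 2q_D - (q_I) = 0.
Best responses: q_I = (181 - q_D)/2, q_D = (186 - q_I)/2.
Solving the pair: q_I = 176/3, q_D = 191/3.

58.67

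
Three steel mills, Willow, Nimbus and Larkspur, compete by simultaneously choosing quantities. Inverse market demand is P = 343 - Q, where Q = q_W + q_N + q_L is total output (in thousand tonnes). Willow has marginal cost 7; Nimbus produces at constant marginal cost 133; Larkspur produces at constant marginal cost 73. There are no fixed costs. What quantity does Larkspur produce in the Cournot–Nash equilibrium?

66

Willow's profit: π_W = (343 - Q)q_W - (7q_W). Setting ∂π_W/∂q_W = 0: 336 - 2q_W - (q_N + q_L) = 0.
Nimbus's profit: π_N = (343 - Q)q_N - (133q_N). Setting ∂π_N/∂q_N = 0: 210 - 2q_N - (q_W + q_L) = 0.
Larkspur's first-order condition: 270 - 2q_L - (q_W + q_N) = 0.
Adding the 3 conditions: 816 − 2Q − 2Q = 0, i.e. Q = 204.
Back-substituting: q_W = (336 − 204) = 132, q_N = (210 − 204) = 6, q_L = (270 − 204) = 66.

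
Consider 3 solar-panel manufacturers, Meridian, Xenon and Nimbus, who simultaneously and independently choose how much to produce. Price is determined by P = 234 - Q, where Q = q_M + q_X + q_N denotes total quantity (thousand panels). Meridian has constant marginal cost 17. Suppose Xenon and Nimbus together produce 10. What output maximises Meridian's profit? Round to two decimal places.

With rivals' combined output fixed at 10, Meridian's profit is π_M = (234 - 10 - q_M)q_M - (17q_M) = (224 - q_M)q_M - (17q_M).
∂π_M/∂q_M = 207 - 2q_M = 0, so q_M = 207/2.

103.50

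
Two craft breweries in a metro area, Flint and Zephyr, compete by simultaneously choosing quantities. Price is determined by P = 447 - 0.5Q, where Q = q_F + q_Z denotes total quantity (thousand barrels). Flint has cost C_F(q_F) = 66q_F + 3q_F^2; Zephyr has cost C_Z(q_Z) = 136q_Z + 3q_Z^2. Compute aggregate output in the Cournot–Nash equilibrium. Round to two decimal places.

Flint's profit: π_F = (447 - 0.5Q)q_F - (66q_F + 3q_F²). Setting ∂π_F/∂q_F = 0: 381 - 7q_F - (1/2)(q_Z) = 0.
Zephyr's profit: π_Z = (447 - 0.5Q)q_Z - (136q_Z + 3q_Z²). Setting ∂π_Z/∂q_Z = 0: 311 - 7q_Z - (1/2)(q_F) = 0.
Rearranging gives the reaction functions q_F = (381 - (1/2)q_Z)/7 and q_Z = (311 - (1/2)q_F)/7.
Solving the pair: q_F = 51.5179, q_Z = 40.7487.
Total output Q = 51.5179 + 40.7487 = 1384/15.

92.27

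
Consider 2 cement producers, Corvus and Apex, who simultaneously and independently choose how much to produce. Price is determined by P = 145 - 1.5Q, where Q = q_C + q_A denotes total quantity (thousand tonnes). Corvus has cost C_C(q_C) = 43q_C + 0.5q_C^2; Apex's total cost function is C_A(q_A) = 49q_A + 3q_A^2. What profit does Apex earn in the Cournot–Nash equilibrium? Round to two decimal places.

210.81

Corvus's profit: π_C = (145 - 1.5Q)q_C - (43q_C + (1/2)q_C²). Setting ∂π_C/∂q_C = 0: 102 - 4q_C - (3/2)(q_A) = 0.
Apex's profit: π_A = (145 - 1.5Q)q_A - (49q_A + 3q_A²). Setting ∂π_A/∂q_A = 0: 96 - 9q_A - (3/2)(q_C) = 0.
So q_C = (102 - (3/2)q_A)/4 and q_A = (96 - (3/2)q_C)/9.
Solving the pair: q_C = 344/15, q_A = 308/45.
Price P = 145 - (3/2)·(268/9) = 301/3.
Apex's profit: (301/3)·(308/45) - 49·(308/45) - 3(308/45)² = 210.8089.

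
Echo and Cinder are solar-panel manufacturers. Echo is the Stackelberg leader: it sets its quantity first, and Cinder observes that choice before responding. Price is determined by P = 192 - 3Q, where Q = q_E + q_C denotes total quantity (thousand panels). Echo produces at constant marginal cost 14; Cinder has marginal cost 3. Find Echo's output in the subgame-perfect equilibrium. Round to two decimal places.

Solve by backward induction. Given q_E, the follower Cinder maximises π_C = (192 - 3q_E - 3q_C)q_C - 3q_C.
Follower FOC: 189 - 3q_E - 6q_C = 0, so q_C(q_E) = (189 - 3q_E)/6.
Echo substitutes q_C(q_E) into its own profit: π_E = q_E(192 - 3q_E - (189 - 3q_E)/2) - 14q_E = (195/2 - (3/2)q_E)q_E - 14q_E.
Maximising: ∂π_E/∂q_E = 167/2 - 3q_E = 0, giving q_E = 167/6.
Then q_C = (189 - 3·(167/6))/6 = 211/12.

27.83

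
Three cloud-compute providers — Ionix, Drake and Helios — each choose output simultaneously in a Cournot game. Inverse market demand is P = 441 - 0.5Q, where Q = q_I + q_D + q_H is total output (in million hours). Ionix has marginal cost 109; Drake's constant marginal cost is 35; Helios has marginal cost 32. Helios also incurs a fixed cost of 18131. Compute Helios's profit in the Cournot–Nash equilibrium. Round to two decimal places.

11759.13

Ionix's profit: π_I = (441 - 0.5Q)q_I - (109q_I). Setting ∂π_I/∂q_I = 0: 332 - q_I - (1/2)(q_D + q_H) = 0.
Drake's first-order condition: 406 - q_D - (1/2)(q_I + q_H) = 0.
Helios's first-order condition: 409 - q_H - (1/2)(q_I + q_D) = 0.
Adding the 3 conditions: 1147 − Q − Q = 0, i.e. Q = 1147/2.
Back-substituting: q_I = (332 − 1147/4)/(1/2) = 181/2, q_D = (406 − 1147/4)/(1/2) = 477/2, q_H = (409 − 1147/4)/(1/2) = 489/2.
Price P = 441 - (1/2)·(1147/2) = 617/4.
Helios's profit: (617/4 - 32)·(489/2) - 18131 = 11759.1250.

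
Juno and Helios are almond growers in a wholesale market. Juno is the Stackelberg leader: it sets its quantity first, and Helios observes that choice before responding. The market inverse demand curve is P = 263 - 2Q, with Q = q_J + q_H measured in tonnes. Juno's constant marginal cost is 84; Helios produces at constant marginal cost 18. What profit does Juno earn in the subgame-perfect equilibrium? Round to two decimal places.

The follower Helios best-responds to any q_J: π_H = (263 - 2Q)q_H - 18q_H.
∂π_H/∂q_H = 245 - 2q_J - 4q_H = 0 gives the reaction function q_H = (245 - 2q_J)/4.
The leader anticipates this reaction. Substituting into P = 263 - 2Q gives P = 281/2 - q_J, so π_J = (281/2 - q_J)q_J - 84q_J.
Maximising: ∂π_J/∂q_J = 113/2 - 2q_J = 0, giving q_J = 113/4.
Then q_H = (245 - 2·(113/4))/4 = 377/8.
Price P = 263 - 2·(603/8) = 449/4.
Juno's profit: (449/4 - 84)·(113/4) = 798.0625.

798.06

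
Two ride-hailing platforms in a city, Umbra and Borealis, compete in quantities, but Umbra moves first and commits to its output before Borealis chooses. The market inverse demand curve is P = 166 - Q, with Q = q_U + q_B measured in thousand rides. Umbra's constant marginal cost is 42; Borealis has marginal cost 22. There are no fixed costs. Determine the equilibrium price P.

The follower Borealis best-responds to any q_U: π_B = (166 - Q)q_B - 22q_B.
Setting the follower's marginal profit to zero, 144 - q_U - 2q_B = 0, i.e. q_B = (144 - q_U)/2.
The leader anticipates this reaction. Substituting into P = 166 - Q gives P = 94 - (1/2)q_U, so π_U = (94 - (1/2)q_U)q_U - 42q_U.
The leader's first-order condition 52 - q_U = 0 yields q_U = 52.
Then q_B = (144 - 52)/2 = 46.
Total output Q = 98, so price P = 166 - 98 = 68.

68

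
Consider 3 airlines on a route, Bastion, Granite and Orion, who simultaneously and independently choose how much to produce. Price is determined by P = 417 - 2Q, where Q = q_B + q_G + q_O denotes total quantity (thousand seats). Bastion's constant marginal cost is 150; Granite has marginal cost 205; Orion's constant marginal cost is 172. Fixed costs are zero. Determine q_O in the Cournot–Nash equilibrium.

32

Bastion's profit: π_B = (417 - 2Q)q_B - (150q_B). Setting ∂π_B/∂q_B = 0: 267 - 4q_B - 2(q_G + q_O) = 0.
Granite's profit: π_G = (417 - 2Q)q_G - (205q_G). Setting ∂π_G/∂q_G = 0: 212 - 4q_G - 2(q_B + q_O) = 0.
Orion's profit: π_O = (417 - 2Q)q_O - (172q_O). Setting ∂π_O/∂q_O = 0: 245 - 4q_O - 2(q_B + q_G) = 0.
Summing all 3 equations gives 724 − 8Q = 0, hence Q = 181/2.
Back-substituting: q_B = (267 − 181)/2 = 43, q_G = (212 − 181)/2 = 31/2, q_O = (245 − 181)/2 = 32.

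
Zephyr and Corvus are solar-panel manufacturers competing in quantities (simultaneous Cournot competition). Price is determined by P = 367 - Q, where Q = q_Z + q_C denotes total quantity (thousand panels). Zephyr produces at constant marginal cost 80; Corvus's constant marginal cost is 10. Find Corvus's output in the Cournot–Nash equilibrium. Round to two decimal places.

Zephyr's profit: π_Z = (367 - Q)q_Z - (80q_Z). Setting ∂π_Z/∂q_Z = 0: 287 - 2q_Z - (q_C) = 0.
Corvus's first-order condition: 357 - 2q_C - (q_Z) = 0.
So q_Z = (287 - q_C)/2 and q_C = (357 - q_Z)/2.
Substituting one into the other gives q_Z = 217/3 and q_C = 427/3.

142.33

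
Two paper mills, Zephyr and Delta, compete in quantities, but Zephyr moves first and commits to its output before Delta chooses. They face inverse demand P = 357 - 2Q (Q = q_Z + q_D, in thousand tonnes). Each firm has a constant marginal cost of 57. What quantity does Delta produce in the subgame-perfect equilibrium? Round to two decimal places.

37.50

Solve by backward induction. Given q_Z, the follower Delta maximises π_D = (357 - 2q_Z - 2q_D)q_D - 57q_D.
Follower FOC: 300 - 2q_Z - 4q_D = 0, so q_D(q_Z) = (300 - 2q_Z)/4.
The leader anticipates this reaction. Substituting into P = 357 - 2Q gives P = 207 - q_Z, so π_Z = (207 - q_Z)q_Z - 57q_Z.
The leader's first-order condition 150 - 2q_Z = 0 yields q_Z = 75.
Then q_D = (300 - 2·75)/4 = 75/2.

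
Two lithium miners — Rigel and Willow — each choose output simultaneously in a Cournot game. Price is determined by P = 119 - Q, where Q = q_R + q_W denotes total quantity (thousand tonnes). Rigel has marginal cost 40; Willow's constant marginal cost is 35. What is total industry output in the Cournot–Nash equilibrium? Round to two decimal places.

54.33

Rigel's profit: π_R = (119 - Q)q_R - (40q_R). Setting ∂π_R/∂q_R = 0: 79 - 2q_R - (q_W) = 0.
Willow's first-order condition: 84 - 2q_W - (q_R) = 0.
Rearranging gives the reaction functions q_R = (79 - q_W)/2 and q_W = (84 - q_R)/2.
Solving the pair: q_R = 74/3, q_W = 89/3.
Total output Q = 74/3 + 89/3 = 163/3.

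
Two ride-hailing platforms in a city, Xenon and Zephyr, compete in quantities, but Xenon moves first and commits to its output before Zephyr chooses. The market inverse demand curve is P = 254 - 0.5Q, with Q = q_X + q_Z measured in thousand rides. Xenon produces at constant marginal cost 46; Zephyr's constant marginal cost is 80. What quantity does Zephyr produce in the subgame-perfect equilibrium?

The follower Zephyr best-responds to any q_X: π_Z = (254 - 0.5Q)q_Z - 80q_Z.
Setting the follower's marginal profit to zero, 174 - (1/2)q_X - q_Z = 0, i.e. q_Z = (174 - (1/2)q_X).
Xenon substitutes q_Z(q_X) into its own profit: π_X = q_X(254 - (1/2)q_X - (174 - (1/2)q_X)/2) - 46q_X = (167 - (1/4)q_X)q_X - 46q_X.
Maximising: ∂π_X/∂q_X = 121 - (1/2)q_X = 0, giving q_X = 242.
Then q_Z = (174 - (1/2)·242) = 53.

53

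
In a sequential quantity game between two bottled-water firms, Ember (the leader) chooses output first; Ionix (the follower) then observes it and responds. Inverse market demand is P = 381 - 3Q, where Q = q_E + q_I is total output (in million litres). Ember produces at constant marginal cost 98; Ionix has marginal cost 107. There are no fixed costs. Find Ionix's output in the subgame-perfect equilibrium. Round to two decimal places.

The follower Ionix best-responds to any q_E: π_I = (381 - 3Q)q_I - 107q_I.
∂π_I/∂q_I = 274 - 3q_E - 6q_I = 0 gives the reaction function q_I = (274 - 3q_E)/6.
The leader anticipates this reaction. Substituting into P = 381 - 3Q gives P = 244 - (3/2)q_E, so π_E = (244 - (3/2)q_E)q_E - 98q_E.
Leader FOC: 146 - 3q_E = 0, so q_E = 146/3.
Then q_I = (274 - 3·(146/3))/6 = 64/3.

21.33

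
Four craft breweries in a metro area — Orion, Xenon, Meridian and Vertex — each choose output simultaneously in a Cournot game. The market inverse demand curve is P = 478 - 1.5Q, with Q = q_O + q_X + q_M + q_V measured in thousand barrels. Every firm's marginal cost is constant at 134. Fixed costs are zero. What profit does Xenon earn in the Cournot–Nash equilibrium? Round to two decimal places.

3155.63

A representative firm's profit is π_i = q_i(478 - 1.5Q) - 134q_i.
First-order condition (treating rivals' output as given): 344 - 3q_i - (3/2)·Σ_{j≠i} q_j = 0.
By symmetry each firm produces the same amount; substituting Σ_{j≠i} q_j = 3q_i yields q_i = 344/(15/2) = 688/15.
Price P = 478 - (3/2)·183.4667 = 1014/5.
Xenon's profit: (1014/5 - 134)·(688/15) = 3155.6267.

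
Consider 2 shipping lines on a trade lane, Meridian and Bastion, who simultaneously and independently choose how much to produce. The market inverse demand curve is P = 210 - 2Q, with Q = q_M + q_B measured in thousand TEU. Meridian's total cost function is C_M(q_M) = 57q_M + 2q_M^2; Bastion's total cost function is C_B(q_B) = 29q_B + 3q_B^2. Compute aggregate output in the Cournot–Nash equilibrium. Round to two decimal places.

Meridian's profit: π_M = (210 - 2Q)q_M - (57q_M + 2q_M²). Setting ∂π_M/∂q_M = 0: 153 - 8q_M - 2(q_B) = 0.
Bastion's profit: π_B = (210 - 2Q)q_B - (29q_B + 3q_B²). Setting ∂π_B/∂q_B = 0: 181 - 10q_B - 2(q_M) = 0.
Rearranging gives the reaction functions q_M = (153 - 2q_B)/8 and q_B = (181 - 2q_M)/10.
Solving the pair: q_M = 292/19, q_B = 571/38.
Total output Q = 292/19 + 571/38 = 1155/38.

30.39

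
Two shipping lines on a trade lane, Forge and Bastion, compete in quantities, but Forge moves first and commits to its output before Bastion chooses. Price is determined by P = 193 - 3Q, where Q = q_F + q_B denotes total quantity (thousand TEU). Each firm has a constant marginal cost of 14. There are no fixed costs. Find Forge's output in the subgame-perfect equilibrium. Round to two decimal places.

29.83

The follower Bastion best-responds to any q_F: π_B = (193 - 3Q)q_B - 14q_B.
Setting the follower's marginal profit to zero, 179 - 3q_F - 6q_B = 0, i.e. q_B = (179 - 3q_F)/6.
The leader anticipates this reaction. Substituting into P = 193 - 3Q gives P = 207/2 - (3/2)q_F, so π_F = (207/2 - (3/2)q_F)q_F - 14q_F.
Maximising: ∂π_F/∂q_F = 179/2 - 3q_F = 0, giving q_F = 179/6.
Then q_B = (179 - 3·(179/6))/6 = 179/12.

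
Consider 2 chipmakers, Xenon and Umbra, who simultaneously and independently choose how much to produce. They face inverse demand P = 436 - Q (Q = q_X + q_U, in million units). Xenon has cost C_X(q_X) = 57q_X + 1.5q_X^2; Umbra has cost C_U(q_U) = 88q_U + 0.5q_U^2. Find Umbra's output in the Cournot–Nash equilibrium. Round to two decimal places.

Xenon's profit: π_X = (436 - Q)q_X - (57q_X + (3/2)q_X²). Setting ∂π_X/∂q_X = 0: 379 - 5q_X - (q_U) = 0.
Umbra's first-order condition: 348 - 3q_U - (q_X) = 0.
Best responses: q_X = (379 - q_U)/5, q_U = (348 - q_X)/3.
Solving the pair: q_X = 789/14, q_U = 1361/14.

97.21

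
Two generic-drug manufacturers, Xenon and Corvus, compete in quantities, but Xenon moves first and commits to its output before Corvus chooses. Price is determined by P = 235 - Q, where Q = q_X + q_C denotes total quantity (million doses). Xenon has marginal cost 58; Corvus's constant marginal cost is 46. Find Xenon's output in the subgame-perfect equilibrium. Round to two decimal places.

The follower Corvus best-responds to any q_X: π_C = (235 - Q)q_C - 46q_C.
Follower FOC: 189 - q_X - 2q_C = 0, so q_C(q_X) = (189 - q_X)/2.
Xenon substitutes q_C(q_X) into its own profit: π_X = q_X(235 - q_X - (189 - q_X)/2) - 58q_X = (281/2 - (1/2)q_X)q_X - 58q_X.
Maximising: ∂π_X/∂q_X = 165/2 - q_X = 0, giving q_X = 165/2.
Then q_C = (189 - 165/2)/2 = 213/4.

82.50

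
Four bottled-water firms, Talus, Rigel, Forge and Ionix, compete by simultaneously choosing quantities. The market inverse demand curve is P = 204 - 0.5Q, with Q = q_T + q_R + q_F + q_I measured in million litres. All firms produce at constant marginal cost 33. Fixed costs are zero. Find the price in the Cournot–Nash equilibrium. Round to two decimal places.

67.20

Each firm earns π_i = (204 - 0.5Q)q_i - 33q_i.
First-order condition (treating rivals' output as given): 171 - q_i - (1/2)·Σ_{j≠i} q_j = 0.
By symmetry each firm produces the same amount; substituting Σ_{j≠i} q_j = 3q_i yields q_i = 171/(5/2) = 342/5.
Total output Q = 1368/5, so price P = 204 - (1/2)·(1368/5) = 336/5.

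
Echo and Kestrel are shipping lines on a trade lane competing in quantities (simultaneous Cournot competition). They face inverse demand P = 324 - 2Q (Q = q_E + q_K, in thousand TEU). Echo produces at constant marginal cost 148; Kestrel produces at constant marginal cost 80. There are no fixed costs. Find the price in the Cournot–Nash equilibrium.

Echo's profit: π_E = (324 - 2Q)q_E - (148q_E). Setting ∂π_E/∂q_E = 0: 176 - 4q_E - 2(q_K) = 0.
Kestrel's profit: π_K = (324 - 2Q)q_K - (80q_K). Setting ∂π_K/∂q_K = 0: 244 - 4q_K - 2(q_E) = 0.
So q_E = (176 - 2q_K)/4 and q_K = (244 - 2q_E)/4.
Substituting one into the other gives q_E = 18 and q_K = 52.
Total output Q = 70, so price P = 324 - 2·70 = 184.

184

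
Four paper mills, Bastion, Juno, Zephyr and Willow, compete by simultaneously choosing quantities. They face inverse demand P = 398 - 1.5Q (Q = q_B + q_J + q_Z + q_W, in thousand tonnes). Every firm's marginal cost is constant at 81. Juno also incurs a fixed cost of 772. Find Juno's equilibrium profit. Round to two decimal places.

Each firm earns π_i = (398 - 1.5Q)q_i - 81q_i.
First-order condition (treating rivals' output as given): 317 - 3q_i - (3/2)·Σ_{j≠i} q_j = 0.
By symmetry each firm produces the same amount; substituting Σ_{j≠i} q_j = 3q_i yields q_i = 317/(15/2) = 634/15.
Price P = 398 - (3/2)·169.0667 = 722/5.
Juno's profit: (722/5 - 81)·(634/15) - 772 = 1907.7067.

1907.71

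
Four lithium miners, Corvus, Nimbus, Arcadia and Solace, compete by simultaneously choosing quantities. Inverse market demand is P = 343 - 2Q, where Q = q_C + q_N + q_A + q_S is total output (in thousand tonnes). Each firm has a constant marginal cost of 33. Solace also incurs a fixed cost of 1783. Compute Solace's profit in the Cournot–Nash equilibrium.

A representative firm's profit is π_i = q_i(343 - 2Q) - 33q_i.
Setting ∂π_i/∂q_i = 0 with rivals' quantities fixed: 310 - 4q_i - 2·Σ_{j≠i} q_j = 0.
With identical firms every q_j equals q_i, so Σ_{j≠i} q_j = 3q_i and 310 = 10q_i, giving q_i = 31.
Price P = 343 - 2·124 = 95.
Solace's profit: (95 - 33)·31 - 1783 = 139.

139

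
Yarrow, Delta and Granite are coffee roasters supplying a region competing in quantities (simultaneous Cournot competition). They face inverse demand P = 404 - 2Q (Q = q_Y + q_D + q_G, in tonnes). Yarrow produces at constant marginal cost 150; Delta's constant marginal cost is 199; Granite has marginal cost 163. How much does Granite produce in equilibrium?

Yarrow's profit: π_Y = (404 - 2Q)q_Y - (150q_Y). Setting ∂π_Y/∂q_Y = 0: 254 - 4q_Y - 2(q_D + q_G) = 0.
Delta's first-order condition: 205 - 4q_D - 2(q_Y + q_G) = 0.
Granite's profit: π_G = (404 - 2Q)q_G - (163q_G). Setting ∂π_G/∂q_G = 0: 241 - 4q_G - 2(q_Y + q_D) = 0.
Summing all 3 equations gives 700 − 8Q = 0, hence Q = 175/2.
Back-substituting: q_Y = (254 − 175)/2 = 79/2, q_D = (205 − 175)/2 = 15, q_G = (241 − 175)/2 = 33.

33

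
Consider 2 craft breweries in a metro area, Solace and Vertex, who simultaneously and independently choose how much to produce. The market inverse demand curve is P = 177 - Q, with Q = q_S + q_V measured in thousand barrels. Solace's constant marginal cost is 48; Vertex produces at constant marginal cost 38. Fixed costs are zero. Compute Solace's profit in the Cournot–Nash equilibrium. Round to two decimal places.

1573.44

Solace's profit: π_S = (177 - Q)q_S - (48q_S). Setting ∂π_S/∂q_S = 0: 129 - 2q_S - (q_V) = 0.
Vertex's profit: π_V = (177 - Q)q_V - (38q_V). Setting ∂π_V/∂q_V = 0: 139 - 2q_V - (q_S) = 0.
Best responses: q_S = (129 - q_V)/2, q_V = (139 - q_S)/2.
Solving the pair: q_S = 119/3, q_V = 149/3.
Price P = 177 - 268/3 = 263/3.
Solace's profit: (263/3 - 48)·(119/3) = 1573.4444.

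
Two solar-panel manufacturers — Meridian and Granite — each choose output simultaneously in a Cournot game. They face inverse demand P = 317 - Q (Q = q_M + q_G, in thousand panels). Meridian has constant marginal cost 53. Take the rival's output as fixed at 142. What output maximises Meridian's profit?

61

With the rival's output fixed at 142, Meridian's profit is π_M = (317 - 142 - q_M)q_M - (53q_M) = (175 - q_M)q_M - (53q_M).
∂π_M/∂q_M = 122 - 2q_M = 0, so q_M = 61.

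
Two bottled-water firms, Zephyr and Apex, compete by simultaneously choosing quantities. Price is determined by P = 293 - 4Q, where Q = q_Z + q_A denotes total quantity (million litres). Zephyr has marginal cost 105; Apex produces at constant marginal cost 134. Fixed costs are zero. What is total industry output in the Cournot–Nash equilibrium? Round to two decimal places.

28.92

Zephyr's profit: π_Z = (293 - 4Q)q_Z - (105q_Z). Setting ∂π_Z/∂q_Z = 0: 188 - 8q_Z - 4(q_A) = 0.
Apex's first-order condition: 159 - 8q_A - 4(q_Z) = 0.
So q_Z = (188 - 4q_A)/8 and q_A = (159 - 4q_Z)/8.
Substituting one into the other gives q_Z = 217/12 and q_A = 65/6.
Total output Q = 217/12 + 65/6 = 347/12.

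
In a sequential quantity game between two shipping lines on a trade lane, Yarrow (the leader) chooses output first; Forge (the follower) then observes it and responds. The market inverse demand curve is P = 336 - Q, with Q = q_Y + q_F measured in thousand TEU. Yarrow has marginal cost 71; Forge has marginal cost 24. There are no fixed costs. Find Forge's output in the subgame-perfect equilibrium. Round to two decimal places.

101.50

The follower Forge best-responds to any q_Y: π_F = (336 - Q)q_F - 24q_F.
∂π_F/∂q_F = 312 - q_Y - 2q_F = 0 gives the reaction function q_F = (312 - q_Y)/2.
The leader anticipates this reaction. Substituting into P = 336 - Q gives P = 180 - (1/2)q_Y, so π_Y = (180 - (1/2)q_Y)q_Y - 71q_Y.
Leader FOC: 109 - q_Y = 0, so q_Y = 109.
Then q_F = (312 - 109)/2 = 203/2.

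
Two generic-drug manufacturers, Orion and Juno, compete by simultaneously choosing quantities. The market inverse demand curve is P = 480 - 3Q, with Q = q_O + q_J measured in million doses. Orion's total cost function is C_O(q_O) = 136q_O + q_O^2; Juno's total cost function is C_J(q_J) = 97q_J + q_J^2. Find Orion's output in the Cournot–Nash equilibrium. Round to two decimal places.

Orion's profit: π_O = (480 - 3Q)q_O - (136q_O + q_O²). Setting ∂π_O/∂q_O = 0: 344 - 8q_O - 3(q_J) = 0.
Juno's first-order condition: 383 - 8q_J - 3(q_O) = 0.
Rearranging gives the reaction functions q_O = (344 - 3q_J)/8 and q_J = (383 - 3q_O)/8.
Solving the pair: q_O = 1603/55, q_J = 36.9455.

29.15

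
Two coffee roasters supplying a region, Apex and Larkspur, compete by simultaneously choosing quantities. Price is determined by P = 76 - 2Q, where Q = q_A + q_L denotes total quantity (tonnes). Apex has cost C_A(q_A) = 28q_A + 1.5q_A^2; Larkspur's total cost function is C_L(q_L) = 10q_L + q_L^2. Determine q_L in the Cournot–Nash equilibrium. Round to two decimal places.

9.63

Apex's profit: π_A = (76 - 2Q)q_A - (28q_A + (3/2)q_A²). Setting ∂π_A/∂q_A = 0: 48 - 7q_A - 2(q_L) = 0.
Larkspur's profit: π_L = (76 - 2Q)q_L - (10q_L + q_L²). Setting ∂π_L/∂q_L = 0: 66 - 6q_L - 2(q_A) = 0.
So q_A = (48 - 2q_L)/7 and q_L = (66 - 2q_A)/6.
Solving the pair: q_A = 78/19, q_L = 183/19.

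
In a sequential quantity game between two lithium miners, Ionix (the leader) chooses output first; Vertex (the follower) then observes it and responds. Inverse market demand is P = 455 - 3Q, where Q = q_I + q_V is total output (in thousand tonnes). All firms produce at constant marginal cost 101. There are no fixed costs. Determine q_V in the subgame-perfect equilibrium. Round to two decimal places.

29.50

The follower Vertex best-responds to any q_I: π_V = (455 - 3Q)q_V - 101q_V.
Follower FOC: 354 - 3q_I - 6q_V = 0, so q_V(q_I) = (354 - 3q_I)/6.
The leader anticipates this reaction. Substituting into P = 455 - 3Q gives P = 278 - (3/2)q_I, so π_I = (278 - (3/2)q_I)q_I - 101q_I.
Maximising: ∂π_I/∂q_I = 177 - 3q_I = 0, giving q_I = 59.
Then q_V = (354 - 3·59)/6 = 59/2.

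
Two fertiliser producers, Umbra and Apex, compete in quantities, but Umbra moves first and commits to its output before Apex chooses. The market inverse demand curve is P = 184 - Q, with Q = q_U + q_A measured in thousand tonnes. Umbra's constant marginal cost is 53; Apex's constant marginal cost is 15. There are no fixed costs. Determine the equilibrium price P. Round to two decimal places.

76.25

Solve by backward induction. Given q_U, the follower Apex maximises π_A = (184 - q_U - q_A)q_A - 15q_A.
Setting the follower's marginal profit to zero, 169 - q_U - 2q_A = 0, i.e. q_A = (169 - q_U)/2.
Umbra substitutes q_A(q_U) into its own profit: π_U = q_U(184 - q_U - (169 - q_U)/2) - 53q_U = (199/2 - (1/2)q_U)q_U - 53q_U.
Leader FOC: 93/2 - q_U = 0, so q_U = 93/2.
Then q_A = (169 - 93/2)/2 = 245/4.
Total output Q = 431/4, so price P = 184 - 431/4 = 305/4.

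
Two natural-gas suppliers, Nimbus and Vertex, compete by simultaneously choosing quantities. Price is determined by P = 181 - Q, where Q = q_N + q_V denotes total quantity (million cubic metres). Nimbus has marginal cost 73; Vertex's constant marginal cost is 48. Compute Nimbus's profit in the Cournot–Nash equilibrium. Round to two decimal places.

765.44

Nimbus's profit: π_N = (181 - Q)q_N - (73q_N). Setting ∂π_N/∂q_N = 0: 108 - 2q_N - (q_V) = 0.
Vertex's profit: π_V = (181 - Q)q_V - (48q_V). Setting ∂π_V/∂q_V = 0: 133 - 2q_V - (q_N) = 0.
Rearranging gives the reaction functions q_N = (108 - q_V)/2 and q_V = (133 - q_N)/2.
Solving the pair: q_N = 83/3, q_V = 158/3.
Price P = 181 - 241/3 = 302/3.
Nimbus's profit: (302/3 - 73)·(83/3) = 765.4444.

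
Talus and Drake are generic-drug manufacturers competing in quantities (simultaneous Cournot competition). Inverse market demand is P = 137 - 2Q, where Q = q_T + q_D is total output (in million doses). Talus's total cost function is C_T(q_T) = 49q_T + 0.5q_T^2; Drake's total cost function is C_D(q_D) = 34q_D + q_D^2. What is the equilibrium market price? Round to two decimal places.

86.15

Talus's profit: π_T = (137 - 2Q)q_T - (49q_T + (1/2)q_T²). Setting ∂π_T/∂q_T = 0: 88 - 5q_T - 2(q_D) = 0.
Drake's profit: π_D = (137 - 2Q)q_D - (34q_D + q_D²). Setting ∂π_D/∂q_D = 0: 103 - 6q_D - 2(q_T) = 0.
Rearranging gives the reaction functions q_T = (88 - 2q_D)/5 and q_D = (103 - 2q_T)/6.
Substituting one into the other gives q_T = 161/13 and q_D = 339/26.
Total output Q = 661/26, so price P = 137 - 2·(661/26) = 1120/13.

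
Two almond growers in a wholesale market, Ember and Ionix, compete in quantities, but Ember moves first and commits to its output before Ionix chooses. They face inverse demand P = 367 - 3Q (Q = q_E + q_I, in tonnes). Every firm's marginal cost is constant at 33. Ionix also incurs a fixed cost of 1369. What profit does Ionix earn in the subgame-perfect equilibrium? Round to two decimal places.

Solve by backward induction. Given q_E, the follower Ionix maximises π_I = (367 - 3q_E - 3q_I)q_I - 33q_I.
Setting the follower's marginal profit to zero, 334 - 3q_E - 6q_I = 0, i.e. q_I = (334 - 3q_E)/6.
Ember substitutes q_I(q_E) into its own profit: π_E = q_E(367 - 3q_E - (334 - 3q_E)/2) - 33q_E = (200 - (3/2)q_E)q_E - 33q_E.
Leader FOC: 167 - 3q_E = 0, so q_E = 167/3.
Then q_I = (334 - 3·(167/3))/6 = 167/6.
Price P = 367 - 3·(167/2) = 233/2.
Ionix's profit: (233/2 - 33)·(167/6) - 1369 = 955.0833.

955.08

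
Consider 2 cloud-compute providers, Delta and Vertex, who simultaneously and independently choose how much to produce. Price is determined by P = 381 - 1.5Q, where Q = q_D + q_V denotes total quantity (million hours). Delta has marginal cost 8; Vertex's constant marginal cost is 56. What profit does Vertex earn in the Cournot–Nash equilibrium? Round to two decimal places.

5683.63

Delta's profit: π_D = (381 - 1.5Q)q_D - (8q_D). Setting ∂π_D/∂q_D = 0: 373 - 3q_D - (3/2)(q_V) = 0.
Vertex's first-order condition: 325 - 3q_V - (3/2)(q_D) = 0.
So q_D = (373 - (3/2)q_V)/3 and q_V = (325 - (3/2)q_D)/3.
Substituting one into the other gives q_D = 842/9 and q_V = 554/9.
Price P = 381 - (3/2)·(1396/9) = 445/3.
Vertex's profit: (445/3 - 56)·(554/9) = 5683.6296.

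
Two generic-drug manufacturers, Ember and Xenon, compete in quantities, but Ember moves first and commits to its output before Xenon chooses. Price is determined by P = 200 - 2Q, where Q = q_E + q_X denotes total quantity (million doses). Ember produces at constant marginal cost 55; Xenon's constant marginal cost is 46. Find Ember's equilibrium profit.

The follower Xenon best-responds to any q_E: π_X = (200 - 2Q)q_X - 46q_X.
Setting the follower's marginal profit to zero, 154 - 2q_E - 4q_X = 0, i.e. q_X = (154 - 2q_E)/4.
The leader anticipates this reaction. Substituting into P = 200 - 2Q gives P = 123 - q_E, so π_E = (123 - q_E)q_E - 55q_E.
The leader's first-order condition 68 - 2q_E = 0 yields q_E = 34.
Then q_X = (154 - 2·34)/4 = 43/2.
Price P = 200 - 2·(111/2) = 89.
Ember's profit: (89 - 55)·34 = 1156.

1156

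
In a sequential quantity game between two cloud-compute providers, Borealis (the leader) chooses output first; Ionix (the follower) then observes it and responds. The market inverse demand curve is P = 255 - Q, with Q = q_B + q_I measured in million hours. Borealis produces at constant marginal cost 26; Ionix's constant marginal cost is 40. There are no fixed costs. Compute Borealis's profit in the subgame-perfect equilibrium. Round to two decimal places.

7381.13

Solve by backward induction. Given q_B, the follower Ionix maximises π_I = (255 - q_B - q_I)q_I - 40q_I.
∂π_I/∂q_I = 215 - q_B - 2q_I = 0 gives the reaction function q_I = (215 - q_B)/2.
The leader anticipates this reaction. Substituting into P = 255 - Q gives P = 295/2 - (1/2)q_B, so π_B = (295/2 - (1/2)q_B)q_B - 26q_B.
Leader FOC: 243/2 - q_B = 0, so q_B = 243/2.
Then q_I = (215 - 243/2)/2 = 187/4.
Price P = 255 - 673/4 = 347/4.
Borealis's profit: (347/4 - 26)·(243/2) = 7381.1250.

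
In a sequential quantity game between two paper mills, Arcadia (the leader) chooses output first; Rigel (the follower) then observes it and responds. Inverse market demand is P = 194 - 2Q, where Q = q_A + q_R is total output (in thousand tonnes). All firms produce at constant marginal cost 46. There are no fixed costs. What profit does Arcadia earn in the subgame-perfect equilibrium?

1369

The follower Rigel best-responds to any q_A: π_R = (194 - 2Q)q_R - 46q_R.
Setting the follower's marginal profit to zero, 148 - 2q_A - 4q_R = 0, i.e. q_R = (148 - 2q_A)/4.
Arcadia substitutes q_R(q_A) into its own profit: π_A = q_A(194 - 2q_A - (148 - 2q_A)/2) - 46q_A = (120 - q_A)q_A - 46q_A.
Maximising: ∂π_A/∂q_A = 74 - 2q_A = 0, giving q_A = 37.
Then q_R = (148 - 2·37)/4 = 37/2.
Price P = 194 - 2·(111/2) = 83.
Arcadia's profit: (83 - 46)·37 = 1369.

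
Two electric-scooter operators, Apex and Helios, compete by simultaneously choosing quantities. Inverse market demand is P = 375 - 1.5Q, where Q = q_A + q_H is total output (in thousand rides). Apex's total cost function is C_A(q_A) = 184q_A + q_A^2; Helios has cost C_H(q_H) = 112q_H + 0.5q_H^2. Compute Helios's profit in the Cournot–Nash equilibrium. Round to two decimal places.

6714.94

Apex's profit: π_A = (375 - 1.5Q)q_A - (184q_A + q_A²). Setting ∂π_A/∂q_A = 0: 191 - 5q_A - (3/2)(q_H) = 0.
Helios's first-order condition: 263 - 4q_H - (3/2)(q_A) = 0.
Rearranging gives the reaction functions q_A = (191 - (3/2)q_H)/5 and q_H = (263 - (3/2)q_A)/4.
Substituting one into the other gives q_A = 1478/71 and q_H = 57.9437.
Price P = 375 - (3/2)·78.7606 = 256.8592.
Helios's profit: 256.8592·57.9437 - 112·57.9437 - (1/2)·57.9437² = 6714.9359.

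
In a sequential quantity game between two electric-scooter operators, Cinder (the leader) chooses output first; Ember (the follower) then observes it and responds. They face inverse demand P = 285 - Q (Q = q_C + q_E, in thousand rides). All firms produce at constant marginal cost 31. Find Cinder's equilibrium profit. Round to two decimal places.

The follower Ember best-responds to any q_C: π_E = (285 - Q)q_E - 31q_E.
Setting the follower's marginal profit to zero, 254 - q_C - 2q_E = 0, i.e. q_E = (254 - q_C)/2.
Cinder substitutes q_E(q_C) into its own profit: π_C = q_C(285 - q_C - (254 - q_C)/2) - 31q_C = (158 - (1/2)q_C)q_C - 31q_C.
Leader FOC: 127 - q_C = 0, so q_C = 127.
Then q_E = (254 - 127)/2 = 127/2.
Price P = 285 - 381/2 = 189/2.
Cinder's profit: (189/2 - 31)·127 = 8064.5000.

8064.50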